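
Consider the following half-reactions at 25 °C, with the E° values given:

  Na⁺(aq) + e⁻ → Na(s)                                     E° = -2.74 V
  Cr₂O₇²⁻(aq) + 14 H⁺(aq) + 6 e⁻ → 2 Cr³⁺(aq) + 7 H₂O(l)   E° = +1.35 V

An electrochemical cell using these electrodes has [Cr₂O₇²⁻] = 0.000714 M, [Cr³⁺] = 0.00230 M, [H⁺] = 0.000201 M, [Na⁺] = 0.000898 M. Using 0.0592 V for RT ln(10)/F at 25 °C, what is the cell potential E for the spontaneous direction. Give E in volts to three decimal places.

Cr₂O₇²⁻/Cr³⁺ is the cathode (higher E°), Na⁺/Na the anode: E°cell = +1.35 − (-2.74) = +4.09 V, n = 6.
Overall: Cr₂O₇²⁻(aq) + 14 H⁺(aq) + 6 Na(s) → 2 Cr³⁺(aq) + 7 H₂O(l) + 6 Na⁺(aq)
Q = [Cr³⁺]^2·[Na⁺]^6 / ([Cr₂O₇²⁻]·[H⁺]^14); log Q = 31.345.
E = E° − (0.0592/n) log Q = +4.09 − (0.0592/6)(31.345) = +3.781 V.

+3.781 V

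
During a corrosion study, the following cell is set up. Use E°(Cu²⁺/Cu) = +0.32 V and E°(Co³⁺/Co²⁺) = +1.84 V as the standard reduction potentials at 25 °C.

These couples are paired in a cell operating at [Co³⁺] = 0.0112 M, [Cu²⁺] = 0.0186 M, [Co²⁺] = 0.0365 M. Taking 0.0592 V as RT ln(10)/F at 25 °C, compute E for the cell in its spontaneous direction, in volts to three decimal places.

+1.541 V

Co³⁺/Co²⁺ is the cathode (higher E°), Cu²⁺/Cu the anode: E°cell = +1.84 − (+0.32) = +1.52 V, n = 2.
Overall: 2 Co³⁺(aq) + Cu(s) → 2 Co²⁺(aq) + Cu²⁺(aq)
Q = [Co²⁺]^2·[Cu²⁺] / ([Co³⁺]^2); log Q = -0.704.
E = E° − (0.0592/n) log Q = +1.52 − (0.0592/2)(-0.704) = +1.541 V.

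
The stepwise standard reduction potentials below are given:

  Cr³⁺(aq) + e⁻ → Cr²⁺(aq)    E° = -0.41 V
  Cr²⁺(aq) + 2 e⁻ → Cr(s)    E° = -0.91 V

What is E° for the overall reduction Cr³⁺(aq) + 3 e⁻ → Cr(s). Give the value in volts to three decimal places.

Adding the free-energy changes (−nFE°) of the two steps gives −n₃FE°₃ = −n₁FE°₁ − n₂FE°₂.
E°₃ = (1×-0.41 + 2×-0.91) / 3 = (-2.230) / 3 = -0.743 V.

-0.743 V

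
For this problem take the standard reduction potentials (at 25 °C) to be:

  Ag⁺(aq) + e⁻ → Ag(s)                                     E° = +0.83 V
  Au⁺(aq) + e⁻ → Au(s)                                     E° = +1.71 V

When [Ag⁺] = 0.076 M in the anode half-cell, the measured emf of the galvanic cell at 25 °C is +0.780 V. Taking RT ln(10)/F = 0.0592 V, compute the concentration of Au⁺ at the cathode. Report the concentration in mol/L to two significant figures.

Au⁺/Au is the cathode, Ag⁺/Ag the anode: E°cell = +0.88 V, n = 1.
Overall reaction: Au⁺(aq) + Ag(s) → Au(s) + Ag⁺(aq); Q = [Ag⁺]^1/[Au⁺]^1.
From E = E° − (0.0592/n) log Q: log Q = (E° − E)·n/0.0592 = (+0.88 − (+0.780))·1/0.0592 = 1.6892.
So 1·log[Au⁺] = 1·log(0.076) − log Q = -1.1192 − (1.6892) = -2.8084; [Au⁺] = 10^(-2.8084) ≈ 0.0016 M.

0.0016 M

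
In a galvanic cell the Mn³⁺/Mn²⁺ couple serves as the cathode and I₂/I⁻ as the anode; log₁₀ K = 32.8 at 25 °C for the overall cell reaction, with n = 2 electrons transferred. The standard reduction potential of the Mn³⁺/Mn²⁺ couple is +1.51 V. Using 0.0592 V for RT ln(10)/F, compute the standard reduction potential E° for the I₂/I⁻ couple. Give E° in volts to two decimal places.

+0.54 V

E°cell = (0.0592/n)·log K = (0.0592/2)(32.8) = +0.971 V.
Since Mn³⁺/Mn²⁺ is the cathode and I₂/I⁻ the anode, E°cell = E°(Mn³⁺/Mn²⁺) − E°(I₂/I⁻).
So E°(I₂/I⁻) = E°(Mn³⁺/Mn²⁺) − E°cell = (+1.51) − (+0.971) = +0.54 V.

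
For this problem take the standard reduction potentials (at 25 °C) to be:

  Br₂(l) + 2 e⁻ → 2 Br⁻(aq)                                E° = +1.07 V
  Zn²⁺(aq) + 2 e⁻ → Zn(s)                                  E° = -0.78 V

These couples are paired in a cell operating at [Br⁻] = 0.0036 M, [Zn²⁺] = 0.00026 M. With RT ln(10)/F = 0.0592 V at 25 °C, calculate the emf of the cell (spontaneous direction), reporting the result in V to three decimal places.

Br₂/Br⁻ is the cathode (higher E°), Zn²⁺/Zn the anode: E°cell = +1.07 − (-0.78) = +1.85 V, n = 2.
Overall: Br₂(l) + Zn(s) → 2 Br⁻(aq) + Zn²⁺(aq)
Q = [Br⁻]^2·[Zn²⁺]; log Q = -8.472.
E = E° − (0.0592/n) log Q = +1.85 − (0.0592/2)(-8.472) = +2.101 V.

+2.101 V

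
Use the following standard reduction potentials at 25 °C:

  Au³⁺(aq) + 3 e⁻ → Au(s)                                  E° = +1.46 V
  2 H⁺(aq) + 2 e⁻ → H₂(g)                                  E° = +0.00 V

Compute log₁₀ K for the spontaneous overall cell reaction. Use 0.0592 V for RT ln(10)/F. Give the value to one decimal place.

148.0

Cathode: Au³⁺/Au; anode: H⁺/H₂. E°cell = +1.46 V, n = 6.
log K = nE°cell / 0.0592 = (6)(+1.46) / 0.0592 = 148.0.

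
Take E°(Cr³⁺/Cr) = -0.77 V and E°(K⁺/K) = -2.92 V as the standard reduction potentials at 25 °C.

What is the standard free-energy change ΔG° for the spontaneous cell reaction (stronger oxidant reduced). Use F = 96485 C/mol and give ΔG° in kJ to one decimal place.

Cr³⁺/Cr (E° = -0.77 V) is the cathode; K⁺/K (E° = -2.92 V) is the anode, so E°cell = +2.15 V.
Balancing electrons gives n = 3 (lcm of 3 and 1).
ΔG° = −nFE° = −(3)(96485)(+2.15) = -622,328 J = -622.3 kJ.

-622.3 kJ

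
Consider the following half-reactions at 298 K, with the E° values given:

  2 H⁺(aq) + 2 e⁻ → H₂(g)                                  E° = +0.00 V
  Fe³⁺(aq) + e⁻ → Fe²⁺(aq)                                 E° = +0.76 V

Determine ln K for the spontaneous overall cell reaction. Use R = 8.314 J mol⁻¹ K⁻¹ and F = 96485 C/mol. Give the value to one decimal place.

Cathode: Fe³⁺/Fe²⁺; anode: H⁺/H₂. E°cell = (+0.76) − (+0.00) = +0.76 V, with n = 2.
ΔG° = −nFE° = −RT ln K, so ln K = nFE°/(RT) = (2)(96485)(+0.76) / ((8.314)(298)) = 59.194.

59.2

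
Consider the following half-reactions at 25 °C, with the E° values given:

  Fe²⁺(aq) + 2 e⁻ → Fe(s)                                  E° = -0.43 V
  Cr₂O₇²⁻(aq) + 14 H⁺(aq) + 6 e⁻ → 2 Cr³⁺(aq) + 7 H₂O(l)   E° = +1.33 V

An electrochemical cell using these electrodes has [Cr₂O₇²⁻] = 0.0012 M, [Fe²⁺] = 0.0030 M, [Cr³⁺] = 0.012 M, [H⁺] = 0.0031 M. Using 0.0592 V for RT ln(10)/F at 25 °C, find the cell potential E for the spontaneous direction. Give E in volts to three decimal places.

+1.497 V

Cr₂O₇²⁻/Cr³⁺ is the cathode (higher E°), Fe²⁺/Fe the anode: E°cell = +1.33 − (-0.43) = +1.76 V, n = 6.
Overall: Cr₂O₇²⁻(aq) + 14 H⁺(aq) + 3 Fe(s) → 2 Cr³⁺(aq) + 7 H₂O(l) + 3 Fe²⁺(aq)
Q = [Cr³⁺]^2·[Fe²⁺]^3 / ([Cr₂O₇²⁻]·[H⁺]^14); log Q = 26.631.
E = E° − (0.0592/n) log Q = +1.76 − (0.0592/6)(26.631) = +1.497 V.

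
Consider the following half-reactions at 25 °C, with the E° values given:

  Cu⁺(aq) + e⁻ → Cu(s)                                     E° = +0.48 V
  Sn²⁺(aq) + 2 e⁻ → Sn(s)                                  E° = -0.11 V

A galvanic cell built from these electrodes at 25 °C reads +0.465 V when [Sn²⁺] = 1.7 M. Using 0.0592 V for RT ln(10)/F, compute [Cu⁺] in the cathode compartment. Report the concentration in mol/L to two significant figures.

Cu⁺/Cu is the cathode, Sn²⁺/Sn the anode: E°cell = +0.59 V, n = 2.
Overall reaction: 2 Cu⁺(aq) + Sn(s) → 2 Cu(s) + Sn²⁺(aq); Q = [Sn²⁺]^1/[Cu⁺]^2.
From E = E° − (0.0592/n) log Q: log Q = (E° − E)·n/0.0592 = (+0.59 − (+0.465))·2/0.0592 = 4.2230.
So 2·log[Cu⁺] = 1·log(1.7) − log Q = 0.2304 − (4.2230) = -3.9926; log[Cu⁺] = -3.9926 / 2 = -1.9963; [Cu⁺] = 10^(-1.9963) ≈ 0.010 M.

0.010 M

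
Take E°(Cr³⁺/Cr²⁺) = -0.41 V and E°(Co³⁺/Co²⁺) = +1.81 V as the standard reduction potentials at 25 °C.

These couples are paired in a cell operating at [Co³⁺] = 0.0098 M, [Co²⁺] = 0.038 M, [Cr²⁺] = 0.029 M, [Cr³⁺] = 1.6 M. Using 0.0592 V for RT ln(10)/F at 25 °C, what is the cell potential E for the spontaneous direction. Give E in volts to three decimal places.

Co³⁺/Co²⁺ is the cathode (higher E°), Cr³⁺/Cr²⁺ the anode: E°cell = +1.81 − (-0.41) = +2.22 V, n = 1.
Overall: Co³⁺(aq) + Cr²⁺(aq) → Co²⁺(aq) + Cr³⁺(aq)
Q = [Co²⁺]·[Cr³⁺] / ([Co³⁺]·[Cr²⁺]); log Q = 2.330.
E = E° − (0.0592/n) log Q = +2.22 − (0.0592/1)(2.330) = +2.082 V.

+2.082 V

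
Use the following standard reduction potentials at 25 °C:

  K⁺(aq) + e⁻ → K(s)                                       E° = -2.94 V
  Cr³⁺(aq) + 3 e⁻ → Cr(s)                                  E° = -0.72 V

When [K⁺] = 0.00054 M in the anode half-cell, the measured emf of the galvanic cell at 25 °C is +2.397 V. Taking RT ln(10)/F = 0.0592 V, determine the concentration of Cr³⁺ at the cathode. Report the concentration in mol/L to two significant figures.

0.15 M

Cr³⁺/Cr is the cathode, K⁺/K the anode: E°cell = +2.22 V, n = 3.
Overall reaction: Cr³⁺(aq) + 3 K(s) → Cr(s) + 3 K⁺(aq); Q = [K⁺]^3/[Cr³⁺]^1.
From E = E° − (0.0592/n) log Q: log Q = (E° − E)·n/0.0592 = (+2.22 − (+2.397))·3/0.0592 = -8.9696.
So 1·log[Cr³⁺] = 3·log(0.00054) − log Q = -9.8028 − (-8.9696) = -0.8332; [Cr³⁺] = 10^(-0.8332) ≈ 0.15 M.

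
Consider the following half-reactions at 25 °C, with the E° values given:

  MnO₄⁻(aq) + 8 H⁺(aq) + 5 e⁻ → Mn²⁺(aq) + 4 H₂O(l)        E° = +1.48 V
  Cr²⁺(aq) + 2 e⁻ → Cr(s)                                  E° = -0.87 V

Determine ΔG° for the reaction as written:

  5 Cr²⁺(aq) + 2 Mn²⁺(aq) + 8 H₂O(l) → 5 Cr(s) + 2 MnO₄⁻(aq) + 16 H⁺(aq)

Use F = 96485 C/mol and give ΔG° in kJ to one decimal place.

As written, Cr²⁺/Cr is reduced (cathode) and MnO₄⁻/Mn²⁺ is oxidised (anode), so E°cell = (-0.87) − (+1.48) = -2.35 V.
Balancing electrons gives n = 10.
ΔG° = −nFE° = −(10)(96485)(-2.35) = 2,267,398 J = +2267.4 kJ.

+2267.4 kJ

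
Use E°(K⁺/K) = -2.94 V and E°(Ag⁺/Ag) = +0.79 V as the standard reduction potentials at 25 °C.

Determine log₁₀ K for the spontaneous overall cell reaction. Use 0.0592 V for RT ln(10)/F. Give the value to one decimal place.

Cathode: Ag⁺/Ag; anode: K⁺/K. E°cell = +3.73 V, n = 1.
log K = nE°cell / 0.0592 = (1)(+3.73) / 0.0592 = 63.0.

63.0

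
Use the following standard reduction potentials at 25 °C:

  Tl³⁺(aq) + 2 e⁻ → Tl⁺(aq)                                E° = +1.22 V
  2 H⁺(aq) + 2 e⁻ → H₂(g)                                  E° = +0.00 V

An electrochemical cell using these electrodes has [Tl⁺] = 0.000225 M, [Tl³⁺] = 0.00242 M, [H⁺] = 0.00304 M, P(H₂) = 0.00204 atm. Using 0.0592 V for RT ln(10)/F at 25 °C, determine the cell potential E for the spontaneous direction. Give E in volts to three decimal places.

+1.320 V

Tl³⁺/Tl⁺ is the cathode (higher E°), H⁺/H₂ the anode: E°cell = +1.22 − (+0.00) = +1.22 V, n = 2.
Overall: Tl³⁺(aq) + H₂(g) → Tl⁺(aq) + 2 H⁺(aq)
Q = [Tl⁺]·[H⁺]^2 / ([Tl³⁺]·P(H₂)); log Q = -3.376.
E = E° − (0.0592/n) log Q = +1.22 − (0.0592/2)(-3.376) = +1.320 V.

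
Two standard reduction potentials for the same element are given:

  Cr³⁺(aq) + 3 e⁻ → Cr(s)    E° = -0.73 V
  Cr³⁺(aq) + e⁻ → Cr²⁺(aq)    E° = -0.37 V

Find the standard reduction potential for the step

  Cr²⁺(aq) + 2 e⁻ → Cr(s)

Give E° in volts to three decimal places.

-0.910 V

Sequential free energies add, so n₃E°₃ = n₁E°₁ + n₂E°₂.
With n₃ = 3, and the known step contributing 1×(-0.37) V, the unknown satisfies 2·E° = 3×(-0.73) − 1×(-0.37) = -1.820.
E° = -1.820 / 2 = -0.910 V.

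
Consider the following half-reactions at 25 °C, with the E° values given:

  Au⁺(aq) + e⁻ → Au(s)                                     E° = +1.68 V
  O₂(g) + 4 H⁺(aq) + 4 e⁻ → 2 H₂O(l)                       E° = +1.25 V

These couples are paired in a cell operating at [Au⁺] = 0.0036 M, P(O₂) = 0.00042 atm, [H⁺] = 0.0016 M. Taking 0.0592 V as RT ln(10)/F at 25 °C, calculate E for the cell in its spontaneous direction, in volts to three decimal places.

+0.501 V

Au⁺/Au is the cathode (higher E°), O₂/H₂O the anode: E°cell = +1.68 − (+1.25) = +0.43 V, n = 4.
Overall: 4 Au⁺(aq) + 2 H₂O(l) → 4 Au(s) + O₂(g) + 4 H⁺(aq)
Q = P(O₂)·[H⁺]^4 / ([Au⁺]^4); log Q = -4.785.
E = E° − (0.0592/n) log Q = +0.43 − (0.0592/4)(-4.785) = +0.501 V.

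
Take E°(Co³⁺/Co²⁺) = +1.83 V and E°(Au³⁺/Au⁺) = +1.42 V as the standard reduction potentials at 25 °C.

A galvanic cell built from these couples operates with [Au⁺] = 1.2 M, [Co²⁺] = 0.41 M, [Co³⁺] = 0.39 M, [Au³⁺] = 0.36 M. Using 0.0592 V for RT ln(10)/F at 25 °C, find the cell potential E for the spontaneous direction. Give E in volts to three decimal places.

Co³⁺/Co²⁺ is the cathode (higher E°), Au³⁺/Au⁺ the anode: E°cell = +1.83 − (+1.42) = +0.41 V, n = 2.
Overall: 2 Co³⁺(aq) + Au⁺(aq) → 2 Co²⁺(aq) + Au³⁺(aq)
Q = [Co²⁺]^2·[Au³⁺] / ([Co³⁺]^2·[Au⁺]); log Q = -0.479.
E = E° − (0.0592/n) log Q = +0.41 − (0.0592/2)(-0.479) = +0.424 V.

+0.424 V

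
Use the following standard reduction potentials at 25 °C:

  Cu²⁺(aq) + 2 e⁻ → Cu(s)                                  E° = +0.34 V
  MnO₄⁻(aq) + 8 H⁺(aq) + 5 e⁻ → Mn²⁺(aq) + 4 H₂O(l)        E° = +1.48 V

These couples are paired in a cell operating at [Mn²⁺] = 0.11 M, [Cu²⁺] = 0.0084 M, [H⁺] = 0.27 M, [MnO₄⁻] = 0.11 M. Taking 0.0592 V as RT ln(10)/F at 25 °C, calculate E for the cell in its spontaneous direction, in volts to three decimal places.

+1.148 V

MnO₄⁻/Mn²⁺ is the cathode (higher E°), Cu²⁺/Cu the anode: E°cell = +1.48 − (+0.34) = +1.14 V, n = 10.
Overall: 2 MnO₄⁻(aq) + 16 H⁺(aq) + 5 Cu(s) → 2 Mn²⁺(aq) + 8 H₂O(l) + 5 Cu²⁺(aq)
Q = [Mn²⁺]^2·[Cu²⁺]^5 / ([MnO₄⁻]^2·[H⁺]^16); log Q = -1.280.
E = E° − (0.0592/n) log Q = +1.14 − (0.0592/10)(-1.280) = +1.148 V.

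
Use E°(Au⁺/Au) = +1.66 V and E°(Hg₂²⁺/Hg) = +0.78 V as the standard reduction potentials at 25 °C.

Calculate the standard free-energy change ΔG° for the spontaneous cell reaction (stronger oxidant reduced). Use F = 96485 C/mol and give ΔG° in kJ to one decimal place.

Au⁺/Au (E° = +1.66 V) is the cathode; Hg₂²⁺/Hg (E° = +0.78 V) is the anode, so E°cell = +0.88 V.
Balancing electrons gives n = 2 (lcm of 1 and 2).
ΔG° = −nFE° = −(2)(96485)(+0.88) = -169,814 J = -169.8 kJ.

-169.8 kJ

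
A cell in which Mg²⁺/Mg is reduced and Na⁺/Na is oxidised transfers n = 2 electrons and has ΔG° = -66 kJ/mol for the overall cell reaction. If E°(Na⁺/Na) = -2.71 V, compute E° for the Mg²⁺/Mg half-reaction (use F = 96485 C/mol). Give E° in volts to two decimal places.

E°cell = −ΔG°/(nF) = −(-66×10³)/((2)(96485)) = +0.342 V.
Since Mg²⁺/Mg is the cathode and Na⁺/Na the anode, E°cell = E°(Mg²⁺/Mg) − E°(Na⁺/Na).
So E°(Mg²⁺/Mg) = E°cell + E°(Na⁺/Na) = +0.342 + (-2.71) = -2.37 V.

-2.37 V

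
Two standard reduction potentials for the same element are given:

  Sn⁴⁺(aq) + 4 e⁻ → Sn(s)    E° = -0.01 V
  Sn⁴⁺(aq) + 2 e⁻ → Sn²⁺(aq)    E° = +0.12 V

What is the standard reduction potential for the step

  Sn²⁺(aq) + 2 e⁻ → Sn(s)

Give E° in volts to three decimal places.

Sequential free energies add, so n₃E°₃ = n₁E°₁ + n₂E°₂.
With n₃ = 4, and the known step contributing 2×(+0.12) V, the unknown satisfies 2·E° = 4×(-0.01) − 2×(+0.12) = -0.280.
E° = -0.280 / 2 = -0.140 V.

-0.140 V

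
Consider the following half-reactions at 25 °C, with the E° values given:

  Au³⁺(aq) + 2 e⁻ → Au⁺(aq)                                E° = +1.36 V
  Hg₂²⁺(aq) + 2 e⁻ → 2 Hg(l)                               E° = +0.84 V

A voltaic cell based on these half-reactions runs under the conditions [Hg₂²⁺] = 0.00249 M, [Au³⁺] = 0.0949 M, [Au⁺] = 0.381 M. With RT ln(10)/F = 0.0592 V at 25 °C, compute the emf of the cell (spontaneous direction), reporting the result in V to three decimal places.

Au³⁺/Au⁺ is the cathode (higher E°), Hg₂²⁺/Hg the anode: E°cell = +1.36 − (+0.84) = +0.52 V, n = 2.
Overall: Au³⁺(aq) + 2 Hg(l) → Au⁺(aq) + Hg₂²⁺(aq)
Q = [Au⁺]·[Hg₂²⁺] / ([Au³⁺]); log Q = -2.000.
E = E° − (0.0592/n) log Q = +0.52 − (0.0592/2)(-2.000) = +0.579 V.

+0.579 V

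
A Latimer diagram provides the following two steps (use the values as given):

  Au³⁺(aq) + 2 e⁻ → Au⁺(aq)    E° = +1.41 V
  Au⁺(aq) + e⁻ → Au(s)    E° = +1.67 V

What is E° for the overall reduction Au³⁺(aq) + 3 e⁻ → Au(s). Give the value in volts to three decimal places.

Adding the free-energy changes (−nFE°) of the two steps gives −n₃FE°₃ = −n₁FE°₁ − n₂FE°₂.
E°₃ = (2×+1.41 + 1×+1.67) / 3 = (+4.490) / 3 = +1.497 V.

+1.497 V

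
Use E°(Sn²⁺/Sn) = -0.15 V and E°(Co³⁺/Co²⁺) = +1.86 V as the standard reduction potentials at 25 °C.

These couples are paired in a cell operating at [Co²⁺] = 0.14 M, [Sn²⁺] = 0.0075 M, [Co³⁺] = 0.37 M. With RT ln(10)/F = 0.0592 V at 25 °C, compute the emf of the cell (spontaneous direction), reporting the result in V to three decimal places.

+2.098 V

Co³⁺/Co²⁺ is the cathode (higher E°), Sn²⁺/Sn the anode: E°cell = +1.86 − (-0.15) = +2.01 V, n = 2.
Overall: 2 Co³⁺(aq) + Sn(s) → 2 Co²⁺(aq) + Sn²⁺(aq)
Q = [Co²⁺]^2·[Sn²⁺] / ([Co³⁺]^2); log Q = -2.969.
E = E° − (0.0592/n) log Q = +2.01 − (0.0592/2)(-2.969) = +2.098 V.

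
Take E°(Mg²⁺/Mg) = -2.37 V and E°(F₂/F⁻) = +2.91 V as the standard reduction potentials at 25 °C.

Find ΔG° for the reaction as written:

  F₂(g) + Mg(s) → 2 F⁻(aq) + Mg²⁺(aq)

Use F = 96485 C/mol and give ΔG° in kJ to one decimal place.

As written, F₂/F⁻ is reduced (cathode) and Mg²⁺/Mg is oxidised (anode), so E°cell = (+2.91) − (-2.37) = +5.28 V.
Balancing electrons gives n = 2.
ΔG° = −nFE° = −(2)(96485)(+5.28) = -1,018,882 J = -1018.9 kJ.

-1018.9 kJ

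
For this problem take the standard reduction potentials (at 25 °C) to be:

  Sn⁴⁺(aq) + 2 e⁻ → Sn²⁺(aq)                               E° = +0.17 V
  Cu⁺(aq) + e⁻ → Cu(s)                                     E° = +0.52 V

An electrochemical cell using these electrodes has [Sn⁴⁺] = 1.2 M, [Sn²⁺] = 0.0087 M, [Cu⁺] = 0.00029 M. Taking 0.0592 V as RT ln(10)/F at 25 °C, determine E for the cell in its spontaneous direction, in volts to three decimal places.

Cu⁺/Cu is the cathode (higher E°), Sn⁴⁺/Sn²⁺ the anode: E°cell = +0.52 − (+0.17) = +0.35 V, n = 2.
Overall: 2 Cu⁺(aq) + Sn²⁺(aq) → 2 Cu(s) + Sn⁴⁺(aq)
Q = [Sn⁴⁺] / ([Cu⁺]^2·[Sn²⁺]); log Q = 9.215.
E = E° − (0.0592/n) log Q = +0.35 − (0.0592/2)(9.215) = +0.077 V.

+0.077 V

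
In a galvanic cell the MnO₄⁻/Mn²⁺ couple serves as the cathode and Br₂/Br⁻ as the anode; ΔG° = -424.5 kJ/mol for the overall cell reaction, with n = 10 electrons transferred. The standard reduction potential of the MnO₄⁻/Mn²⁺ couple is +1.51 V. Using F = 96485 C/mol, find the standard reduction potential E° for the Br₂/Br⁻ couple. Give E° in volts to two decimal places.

E°cell = −ΔG°/(nF) = −(-424.5×10³)/((10)(96485)) = +0.440 V.
Since MnO₄⁻/Mn²⁺ is the cathode and Br₂/Br⁻ the anode, E°cell = E°(MnO₄⁻/Mn²⁺) − E°(Br₂/Br⁻).
So E°(Br₂/Br⁻) = E°(MnO₄⁻/Mn²⁺) − E°cell = (+1.51) − (+0.440) = +1.07 V.

+1.07 V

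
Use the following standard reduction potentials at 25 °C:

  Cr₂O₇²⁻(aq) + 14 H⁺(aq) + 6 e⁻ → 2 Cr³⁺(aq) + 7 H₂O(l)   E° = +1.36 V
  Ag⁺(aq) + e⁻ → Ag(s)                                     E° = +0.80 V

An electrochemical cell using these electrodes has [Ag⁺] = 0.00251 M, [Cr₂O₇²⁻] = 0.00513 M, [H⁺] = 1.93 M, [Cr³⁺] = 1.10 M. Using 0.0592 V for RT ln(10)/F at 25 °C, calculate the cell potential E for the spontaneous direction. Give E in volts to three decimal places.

+0.730 V

Cr₂O₇²⁻/Cr³⁺ is the cathode (higher E°), Ag⁺/Ag the anode: E°cell = +1.36 − (+0.80) = +0.56 V, n = 6.
Overall: Cr₂O₇²⁻(aq) + 14 H⁺(aq) + 6 Ag(s) → 2 Cr³⁺(aq) + 7 H₂O(l) + 6 Ag⁺(aq)
Q = [Cr³⁺]^2·[Ag⁺]^6 / ([Cr₂O₇²⁻]·[H⁺]^14); log Q = -17.227.
E = E° − (0.0592/n) log Q = +0.56 − (0.0592/6)(-17.227) = +0.730 V.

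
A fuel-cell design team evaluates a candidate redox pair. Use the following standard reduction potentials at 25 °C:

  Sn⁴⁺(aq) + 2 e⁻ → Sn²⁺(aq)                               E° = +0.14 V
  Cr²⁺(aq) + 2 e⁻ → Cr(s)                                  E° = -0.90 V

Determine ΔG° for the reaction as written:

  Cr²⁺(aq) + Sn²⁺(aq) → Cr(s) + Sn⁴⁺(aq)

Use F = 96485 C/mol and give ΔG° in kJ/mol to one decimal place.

As written, Cr²⁺/Cr is reduced (cathode) and Sn⁴⁺/Sn²⁺ is oxidised (anode), so E°cell = (-0.90) − (+0.14) = -1.04 V.
Balancing electrons gives n = 2.
ΔG° = −nFE° = −(2)(96485)(-1.04) = 200,689 J = +200.7 kJ/mol.

+200.7 kJ/mol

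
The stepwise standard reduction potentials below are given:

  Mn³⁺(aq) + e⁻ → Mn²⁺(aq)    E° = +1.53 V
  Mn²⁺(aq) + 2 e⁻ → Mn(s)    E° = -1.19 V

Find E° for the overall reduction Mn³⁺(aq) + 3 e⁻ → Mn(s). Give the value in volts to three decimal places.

Since ΔG° = −nFE° is additive over sequential reductions, n₃E°₃ = n₁E°₁ + n₂E°₂.
E°₃ = (1×+1.53 + 2×-1.19) / 3 = (-0.850) / 3 = -0.283 V.

-0.283 V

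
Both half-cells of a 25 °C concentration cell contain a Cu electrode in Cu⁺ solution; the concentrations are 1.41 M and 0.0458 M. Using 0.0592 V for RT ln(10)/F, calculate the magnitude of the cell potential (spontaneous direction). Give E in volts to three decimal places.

+0.088 V

For a concentration cell E°cell = 0. The 1.41 M side is the cathode (reduction is favoured where [Cu⁺] is higher).
With n = 1, E = −(0.0592/1) log([Cu⁺]ₐₙ/[Cu⁺]꜀ₐₜ) = −(0.0592/1) log(0.0458/1.41) = −(0.0592/1)(-1.488) = +0.088 V.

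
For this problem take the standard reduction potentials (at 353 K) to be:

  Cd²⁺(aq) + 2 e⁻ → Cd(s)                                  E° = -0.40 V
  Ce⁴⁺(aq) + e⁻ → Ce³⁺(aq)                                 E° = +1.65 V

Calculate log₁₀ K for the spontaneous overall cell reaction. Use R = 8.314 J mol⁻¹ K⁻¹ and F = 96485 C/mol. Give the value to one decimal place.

Cathode: Ce⁴⁺/Ce³⁺; anode: Cd²⁺/Cd. E°cell = (+1.65) − (-0.40) = +2.05 V, with n = 2.
ΔG° = −nFE° = −RT ln K, so ln K = nFE°/(RT) = (2)(96485)(+2.05) / ((8.314)(353)) = 134.790.
log₁₀ K = 134.790 / ln 10 = 58.5.

58.5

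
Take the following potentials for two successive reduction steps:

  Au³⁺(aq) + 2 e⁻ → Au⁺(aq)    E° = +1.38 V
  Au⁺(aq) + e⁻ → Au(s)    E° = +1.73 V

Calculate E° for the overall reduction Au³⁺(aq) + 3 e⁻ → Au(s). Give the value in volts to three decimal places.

Adding the free-energy changes (−nFE°) of the two steps gives −n₃FE°₃ = −n₁FE°₁ − n₂FE°₂.
E°₃ = (2×+1.38 + 1×+1.73) / 3 = (+4.490) / 3 = +1.497 V.

+1.497 V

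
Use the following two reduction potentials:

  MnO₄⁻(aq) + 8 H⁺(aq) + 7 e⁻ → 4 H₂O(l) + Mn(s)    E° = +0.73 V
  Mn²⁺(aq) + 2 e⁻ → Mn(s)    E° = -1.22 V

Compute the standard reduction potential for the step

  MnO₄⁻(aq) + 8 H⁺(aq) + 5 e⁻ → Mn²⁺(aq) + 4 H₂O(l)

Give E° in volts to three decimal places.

+1.510 V

Sequential free energies add, so n₃E°₃ = n₁E°₁ + n₂E°₂.
With n₃ = 7, and the known step contributing 2×(-1.22) V, the unknown satisfies 5·E° = 7×(+0.73) − 2×(-1.22) = +7.550.
E° = +7.550 / 5 = +1.510 V.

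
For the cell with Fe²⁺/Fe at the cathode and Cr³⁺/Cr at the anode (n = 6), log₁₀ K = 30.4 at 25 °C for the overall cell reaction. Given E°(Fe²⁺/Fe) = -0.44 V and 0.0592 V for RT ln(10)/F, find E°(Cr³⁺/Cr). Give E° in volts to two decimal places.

-0.74 V

E°cell = (0.0592/n)·log K = (0.0592/6)(30.4) = +0.300 V.
Since Fe²⁺/Fe is the cathode and Cr³⁺/Cr the anode, E°cell = E°(Fe²⁺/Fe) − E°(Cr³⁺/Cr).
So E°(Cr³⁺/Cr) = E°(Fe²⁺/Fe) − E°cell = (-0.44) − (+0.300) = -0.74 V.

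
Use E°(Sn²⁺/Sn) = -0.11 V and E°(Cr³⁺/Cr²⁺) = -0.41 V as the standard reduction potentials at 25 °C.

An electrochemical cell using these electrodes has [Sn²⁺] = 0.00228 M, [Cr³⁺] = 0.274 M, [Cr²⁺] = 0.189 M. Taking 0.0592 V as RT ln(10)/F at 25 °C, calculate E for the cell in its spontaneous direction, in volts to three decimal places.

+0.212 V

Sn²⁺/Sn is the cathode (higher E°), Cr³⁺/Cr²⁺ the anode: E°cell = -0.11 − (-0.41) = +0.30 V, n = 2.
Overall: Sn²⁺(aq) + 2 Cr²⁺(aq) → Sn(s) + 2 Cr³⁺(aq)
Q = [Cr³⁺]^2 / ([Sn²⁺]·[Cr²⁺]^2); log Q = 2.965.
E = E° − (0.0592/n) log Q = +0.30 − (0.0592/2)(2.965) = +0.212 V.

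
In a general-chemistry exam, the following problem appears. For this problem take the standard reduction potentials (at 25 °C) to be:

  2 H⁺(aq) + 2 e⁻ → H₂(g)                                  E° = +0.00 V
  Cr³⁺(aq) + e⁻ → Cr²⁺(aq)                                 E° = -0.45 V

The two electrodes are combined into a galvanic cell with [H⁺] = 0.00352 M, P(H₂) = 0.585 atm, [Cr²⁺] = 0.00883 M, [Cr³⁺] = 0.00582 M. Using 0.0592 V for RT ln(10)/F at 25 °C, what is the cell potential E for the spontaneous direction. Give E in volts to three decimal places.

H⁺/H₂ is the cathode (higher E°), Cr³⁺/Cr²⁺ the anode: E°cell = +0.00 − (-0.45) = +0.45 V, n = 2.
Overall: 2 H⁺(aq) + 2 Cr²⁺(aq) → H₂(g) + 2 Cr³⁺(aq)
Q = P(H₂)·[Cr³⁺]^2 / ([H⁺]^2·[Cr²⁺]^2); log Q = 4.312.
E = E° − (0.0592/n) log Q = +0.45 − (0.0592/2)(4.312) = +0.322 V.

+0.322 V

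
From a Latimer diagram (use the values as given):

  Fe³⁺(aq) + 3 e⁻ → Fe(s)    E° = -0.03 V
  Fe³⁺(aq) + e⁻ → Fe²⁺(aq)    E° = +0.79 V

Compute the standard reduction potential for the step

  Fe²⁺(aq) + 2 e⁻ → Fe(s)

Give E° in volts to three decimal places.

-0.440 V

Sequential free energies add, so n₃E°₃ = n₁E°₁ + n₂E°₂.
With n₃ = 3, and the known step contributing 1×(+0.79) V, the unknown satisfies 2·E° = 3×(-0.03) − 1×(+0.79) = -0.880.
E° = -0.880 / 2 = -0.440 V.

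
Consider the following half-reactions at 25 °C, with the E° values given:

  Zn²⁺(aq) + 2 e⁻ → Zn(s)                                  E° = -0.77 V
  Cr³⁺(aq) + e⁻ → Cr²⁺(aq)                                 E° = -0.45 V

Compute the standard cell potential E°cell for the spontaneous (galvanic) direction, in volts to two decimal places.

The Cr³⁺/Cr²⁺ couple has the higher reduction potential, so it is the cathode; Zn²⁺/Zn is oxidised at the anode.
E°cell = E°(cathode) − E°(anode) = (-0.45) − (-0.77) = +0.32 V.

+0.32 V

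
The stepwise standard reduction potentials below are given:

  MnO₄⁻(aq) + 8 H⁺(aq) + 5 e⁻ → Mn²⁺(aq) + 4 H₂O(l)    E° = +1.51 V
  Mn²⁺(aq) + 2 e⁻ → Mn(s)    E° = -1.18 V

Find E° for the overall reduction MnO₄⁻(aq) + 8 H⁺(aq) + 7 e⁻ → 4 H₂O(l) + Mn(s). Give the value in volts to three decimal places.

+0.741 V

Since ΔG° = −nFE° is additive over sequential reductions, n₃E°₃ = n₁E°₁ + n₂E°₂.
E°₃ = (5×+1.51 + 2×-1.18) / 7 = (+5.190) / 7 = +0.741 V.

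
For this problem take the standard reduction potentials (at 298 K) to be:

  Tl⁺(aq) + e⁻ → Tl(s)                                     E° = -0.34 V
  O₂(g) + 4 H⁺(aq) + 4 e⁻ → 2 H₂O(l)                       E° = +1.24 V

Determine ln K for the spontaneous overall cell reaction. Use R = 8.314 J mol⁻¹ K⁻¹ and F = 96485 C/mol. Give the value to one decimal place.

246.1

Cathode: O₂/H₂O; anode: Tl⁺/Tl. E°cell = (+1.24) − (-0.34) = +1.58 V, with n = 4.
ΔG° = −nFE° = −RT ln K, so ln K = nFE°/(RT) = (4)(96485)(+1.58) / ((8.314)(298)) = 246.122.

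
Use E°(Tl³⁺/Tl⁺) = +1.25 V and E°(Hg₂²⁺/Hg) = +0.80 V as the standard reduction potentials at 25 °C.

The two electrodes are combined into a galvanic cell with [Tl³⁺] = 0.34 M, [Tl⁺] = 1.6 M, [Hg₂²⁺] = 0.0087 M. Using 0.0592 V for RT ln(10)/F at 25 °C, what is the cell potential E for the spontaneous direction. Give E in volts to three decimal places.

+0.491 V

Tl³⁺/Tl⁺ is the cathode (higher E°), Hg₂²⁺/Hg the anode: E°cell = +1.25 − (+0.80) = +0.45 V, n = 2.
Overall: Tl³⁺(aq) + 2 Hg(l) → Tl⁺(aq) + Hg₂²⁺(aq)
Q = [Tl⁺]·[Hg₂²⁺] / ([Tl³⁺]); log Q = -1.388.
E = E° − (0.0592/n) log Q = +0.45 − (0.0592/2)(-1.388) = +0.491 V.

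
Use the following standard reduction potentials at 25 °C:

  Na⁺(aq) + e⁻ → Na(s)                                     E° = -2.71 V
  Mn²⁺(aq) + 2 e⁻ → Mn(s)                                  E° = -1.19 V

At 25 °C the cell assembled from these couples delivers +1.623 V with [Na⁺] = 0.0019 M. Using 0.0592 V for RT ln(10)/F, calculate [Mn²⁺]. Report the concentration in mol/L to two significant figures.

Mn²⁺/Mn is the cathode, Na⁺/Na the anode: E°cell = +1.52 V, n = 2.
Overall reaction: Mn²⁺(aq) + 2 Na(s) → Mn(s) + 2 Na⁺(aq); Q = [Na⁺]^2/[Mn²⁺]^1.
From E = E° − (0.0592/n) log Q: log Q = (E° − E)·n/0.0592 = (+1.52 − (+1.623))·2/0.0592 = -3.4797.
So 1·log[Mn²⁺] = 2·log(0.0019) − log Q = -5.4425 − (-3.4797) = -1.9628; [Mn²⁺] = 10^(-1.9628) ≈ 0.011 M.

0.011 M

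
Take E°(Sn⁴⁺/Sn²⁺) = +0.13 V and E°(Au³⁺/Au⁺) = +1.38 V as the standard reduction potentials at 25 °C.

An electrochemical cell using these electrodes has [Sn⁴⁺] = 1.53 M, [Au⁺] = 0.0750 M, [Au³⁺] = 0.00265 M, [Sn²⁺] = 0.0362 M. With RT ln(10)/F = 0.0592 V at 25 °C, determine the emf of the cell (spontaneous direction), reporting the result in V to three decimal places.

Au³⁺/Au⁺ is the cathode (higher E°), Sn⁴⁺/Sn²⁺ the anode: E°cell = +1.38 − (+0.13) = +1.25 V, n = 2.
Overall: Au³⁺(aq) + Sn²⁺(aq) → Au⁺(aq) + Sn⁴⁺(aq)
Q = [Au⁺]·[Sn⁴⁺] / ([Au³⁺]·[Sn²⁺]); log Q = 3.078.
E = E° − (0.0592/n) log Q = +1.25 − (0.0592/2)(3.078) = +1.159 V.

+1.159 V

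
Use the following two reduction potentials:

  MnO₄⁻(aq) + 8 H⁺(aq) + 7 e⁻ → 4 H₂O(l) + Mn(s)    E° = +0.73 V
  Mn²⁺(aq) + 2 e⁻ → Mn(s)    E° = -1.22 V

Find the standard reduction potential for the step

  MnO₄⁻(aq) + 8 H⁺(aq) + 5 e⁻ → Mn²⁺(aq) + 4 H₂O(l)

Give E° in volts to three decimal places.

Sequential free energies add, so n₃E°₃ = n₁E°₁ + n₂E°₂.
With n₃ = 7, and the known step contributing 2×(-1.22) V, the unknown satisfies 5·E° = 7×(+0.73) − 2×(-1.22) = +7.550.
E° = +7.550 / 5 = +1.510 V.

+1.510 V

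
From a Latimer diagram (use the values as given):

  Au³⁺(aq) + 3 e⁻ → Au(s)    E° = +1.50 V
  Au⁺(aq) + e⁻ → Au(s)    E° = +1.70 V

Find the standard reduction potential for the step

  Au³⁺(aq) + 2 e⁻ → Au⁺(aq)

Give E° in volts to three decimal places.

Sequential free energies add, so n₃E°₃ = n₁E°₁ + n₂E°₂.
With n₃ = 3, and the known step contributing 1×(+1.70) V, the unknown satisfies 2·E° = 3×(+1.50) − 1×(+1.70) = +2.800.
E° = +2.800 / 2 = +1.400 V.

+1.400 V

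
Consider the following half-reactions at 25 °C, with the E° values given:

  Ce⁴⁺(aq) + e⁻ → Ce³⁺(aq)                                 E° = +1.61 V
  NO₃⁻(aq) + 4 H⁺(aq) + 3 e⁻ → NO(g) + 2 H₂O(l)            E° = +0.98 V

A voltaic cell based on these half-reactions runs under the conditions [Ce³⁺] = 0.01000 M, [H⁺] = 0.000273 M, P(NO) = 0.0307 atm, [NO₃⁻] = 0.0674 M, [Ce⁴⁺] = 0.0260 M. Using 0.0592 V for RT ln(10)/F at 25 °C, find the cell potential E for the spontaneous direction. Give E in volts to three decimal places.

+0.929 V

Ce⁴⁺/Ce³⁺ is the cathode (higher E°), NO₃⁻/NO the anode: E°cell = +1.61 − (+0.98) = +0.63 V, n = 3.
Overall: 3 Ce⁴⁺(aq) + NO(g) + 2 H₂O(l) → 3 Ce³⁺(aq) + NO₃⁻(aq) + 4 H⁺(aq)
Q = [Ce³⁺]^3·[NO₃⁻]·[H⁺]^4 / ([Ce⁴⁺]^3·P(NO)); log Q = -15.159.
E = E° − (0.0592/n) log Q = +0.63 − (0.0592/3)(-15.159) = +0.929 V.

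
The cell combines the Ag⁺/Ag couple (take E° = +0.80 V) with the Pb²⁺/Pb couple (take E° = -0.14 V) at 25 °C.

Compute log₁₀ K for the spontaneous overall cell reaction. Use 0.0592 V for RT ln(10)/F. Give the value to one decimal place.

Cathode: Ag⁺/Ag; anode: Pb²⁺/Pb. E°cell = +0.94 V, n = 2.
log K = nE°cell / 0.0592 = (2)(+0.94) / 0.0592 = 31.8.

31.8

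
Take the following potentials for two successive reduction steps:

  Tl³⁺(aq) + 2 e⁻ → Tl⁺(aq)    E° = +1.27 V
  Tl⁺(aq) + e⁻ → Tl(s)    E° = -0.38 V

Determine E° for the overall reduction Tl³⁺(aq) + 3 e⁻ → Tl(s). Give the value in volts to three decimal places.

+0.720 V

Since ΔG° = −nFE° is additive over sequential reductions, n₃E°₃ = n₁E°₁ + n₂E°₂.
E°₃ = (2×+1.27 + 1×-0.38) / 3 = (+2.160) / 3 = +0.720 V.
Simply averaging or adding the two E° values would be wrong; the electron-weighted sum is required.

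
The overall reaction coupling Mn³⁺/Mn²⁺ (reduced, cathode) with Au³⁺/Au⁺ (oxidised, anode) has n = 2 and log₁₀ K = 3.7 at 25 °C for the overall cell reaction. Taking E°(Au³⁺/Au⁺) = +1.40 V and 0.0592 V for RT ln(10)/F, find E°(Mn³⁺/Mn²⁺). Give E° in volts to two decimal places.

E°cell = (0.0592/n)·log K = (0.0592/2)(3.7) = +0.110 V.
Since Mn³⁺/Mn²⁺ is the cathode and Au³⁺/Au⁺ the anode, E°cell = E°(Mn³⁺/Mn²⁺) − E°(Au³⁺/Au⁺).
So E°(Mn³⁺/Mn²⁺) = E°cell + E°(Au³⁺/Au⁺) = +0.110 + (+1.40) = +1.51 V.

+1.51 V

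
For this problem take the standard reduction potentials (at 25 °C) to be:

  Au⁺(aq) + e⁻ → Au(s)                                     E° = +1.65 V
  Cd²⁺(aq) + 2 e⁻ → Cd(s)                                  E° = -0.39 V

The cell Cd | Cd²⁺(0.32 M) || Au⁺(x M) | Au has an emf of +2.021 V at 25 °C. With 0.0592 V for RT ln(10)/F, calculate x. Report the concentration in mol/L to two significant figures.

0.27 M

Au⁺/Au is the cathode, Cd²⁺/Cd the anode: E°cell = +2.04 V, n = 2.
Overall reaction: 2 Au⁺(aq) + Cd(s) → 2 Au(s) + Cd²⁺(aq); Q = [Cd²⁺]^1/[Au⁺]^2.
From E = E° − (0.0592/n) log Q: log Q = (E° − E)·n/0.0592 = (+2.04 − (+2.021))·2/0.0592 = 0.6419.
So 2·log[Au⁺] = 1·log(0.32) − log Q = -0.4949 − (0.6419) = -1.1368; log[Au⁺] = -1.1368 / 2 = -0.5684; [Au⁺] = 10^(-0.5684) ≈ 0.27 M.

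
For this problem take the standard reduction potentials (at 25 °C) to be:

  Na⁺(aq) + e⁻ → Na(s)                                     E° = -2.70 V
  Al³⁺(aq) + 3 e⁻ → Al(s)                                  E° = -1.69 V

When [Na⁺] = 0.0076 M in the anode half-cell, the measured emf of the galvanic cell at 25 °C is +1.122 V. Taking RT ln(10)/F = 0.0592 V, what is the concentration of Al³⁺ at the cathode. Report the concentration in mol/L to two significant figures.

Al³⁺/Al is the cathode, Na⁺/Na the anode: E°cell = +1.01 V, n = 3.
Overall reaction: Al³⁺(aq) + 3 Na(s) → Al(s) + 3 Na⁺(aq); Q = [Na⁺]^3/[Al³⁺]^1.
From E = E° − (0.0592/n) log Q: log Q = (E° − E)·n/0.0592 = (+1.01 − (+1.122))·3/0.0592 = -5.6757.
So 1·log[Al³⁺] = 3·log(0.0076) − log Q = -6.3576 − (-5.6757) = -0.6819; [Al³⁺] = 10^(-0.6819) ≈ 0.21 M.

0.21 M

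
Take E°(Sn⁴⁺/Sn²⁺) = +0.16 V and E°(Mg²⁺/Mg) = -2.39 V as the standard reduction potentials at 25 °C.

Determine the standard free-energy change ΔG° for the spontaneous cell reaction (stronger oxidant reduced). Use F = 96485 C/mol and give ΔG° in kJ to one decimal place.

-492.1 kJ

Sn⁴⁺/Sn²⁺ (E° = +0.16 V) is the cathode; Mg²⁺/Mg (E° = -2.39 V) is the anode, so E°cell = +2.55 V.
Balancing electrons gives n = 2 (lcm of 2 and 2).
ΔG° = −nFE° = −(2)(96485)(+2.55) = -492,073 J = -492.1 kJ.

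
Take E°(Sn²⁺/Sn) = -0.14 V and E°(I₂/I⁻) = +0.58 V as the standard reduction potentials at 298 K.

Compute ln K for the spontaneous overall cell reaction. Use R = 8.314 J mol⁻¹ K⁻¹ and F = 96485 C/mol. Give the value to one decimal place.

Cathode: I₂/I⁻; anode: Sn²⁺/Sn. E°cell = (+0.58) − (-0.14) = +0.72 V, with n = 2.
ΔG° = −nFE° = −RT ln K, so ln K = nFE°/(RT) = (2)(96485)(+0.72) / ((8.314)(298)) = 56.078.

56.1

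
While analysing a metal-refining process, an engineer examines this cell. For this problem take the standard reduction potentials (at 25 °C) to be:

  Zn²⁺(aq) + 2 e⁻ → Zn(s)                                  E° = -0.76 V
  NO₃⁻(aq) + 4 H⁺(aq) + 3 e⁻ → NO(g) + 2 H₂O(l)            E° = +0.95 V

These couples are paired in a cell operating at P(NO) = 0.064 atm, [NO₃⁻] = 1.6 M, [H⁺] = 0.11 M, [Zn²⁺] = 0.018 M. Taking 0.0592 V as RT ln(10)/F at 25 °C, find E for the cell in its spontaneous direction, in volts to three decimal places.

+1.714 V

NO₃⁻/NO is the cathode (higher E°), Zn²⁺/Zn the anode: E°cell = +0.95 − (-0.76) = +1.71 V, n = 6.
Overall: 2 NO₃⁻(aq) + 8 H⁺(aq) + 3 Zn(s) → 2 NO(g) + 4 H₂O(l) + 3 Zn²⁺(aq)
Q = P(NO)^2·[Zn²⁺]^3 / ([NO₃⁻]^2·[H⁺]^8); log Q = -0.361.
E = E° − (0.0592/n) log Q = +1.71 − (0.0592/6)(-0.361) = +1.714 V.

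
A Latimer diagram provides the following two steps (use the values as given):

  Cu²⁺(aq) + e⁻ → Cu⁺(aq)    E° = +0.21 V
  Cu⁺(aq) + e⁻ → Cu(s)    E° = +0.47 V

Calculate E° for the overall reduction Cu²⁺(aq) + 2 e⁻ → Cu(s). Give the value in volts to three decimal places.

+0.340 V

Adding the free-energy changes (−nFE°) of the two steps gives −n₃FE°₃ = −n₁FE°₁ − n₂FE°₂.
E°₃ = (1×+0.21 + 1×+0.47) / 2 = (+0.680) / 2 = +0.340 V.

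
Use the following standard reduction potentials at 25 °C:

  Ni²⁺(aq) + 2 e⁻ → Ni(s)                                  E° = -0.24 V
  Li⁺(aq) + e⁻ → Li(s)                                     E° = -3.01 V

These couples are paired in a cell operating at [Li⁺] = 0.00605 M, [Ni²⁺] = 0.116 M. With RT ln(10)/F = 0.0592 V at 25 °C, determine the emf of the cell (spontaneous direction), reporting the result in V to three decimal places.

+2.874 V

Ni²⁺/Ni is the cathode (higher E°), Li⁺/Li the anode: E°cell = -0.24 − (-3.01) = +2.77 V, n = 2.
Overall: Ni²⁺(aq) + 2 Li(s) → Ni(s) + 2 Li⁺(aq)
Q = [Li⁺]^2 / ([Ni²⁺]); log Q = -3.501.
E = E° − (0.0592/n) log Q = +2.77 − (0.0592/2)(-3.501) = +2.874 V.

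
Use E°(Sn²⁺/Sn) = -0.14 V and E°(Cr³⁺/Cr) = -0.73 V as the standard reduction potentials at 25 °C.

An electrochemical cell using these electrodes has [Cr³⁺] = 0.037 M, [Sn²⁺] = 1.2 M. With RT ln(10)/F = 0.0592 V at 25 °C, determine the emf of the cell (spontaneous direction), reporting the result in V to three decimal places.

+0.621 V

Sn²⁺/Sn is the cathode (higher E°), Cr³⁺/Cr the anode: E°cell = -0.14 − (-0.73) = +0.59 V, n = 6.
Overall: 3 Sn²⁺(aq) + 2 Cr(s) → 3 Sn(s) + 2 Cr³⁺(aq)
Q = [Cr³⁺]^2 / ([Sn²⁺]^3); log Q = -3.101.
E = E° − (0.0592/n) log Q = +0.59 − (0.0592/6)(-3.101) = +0.621 V.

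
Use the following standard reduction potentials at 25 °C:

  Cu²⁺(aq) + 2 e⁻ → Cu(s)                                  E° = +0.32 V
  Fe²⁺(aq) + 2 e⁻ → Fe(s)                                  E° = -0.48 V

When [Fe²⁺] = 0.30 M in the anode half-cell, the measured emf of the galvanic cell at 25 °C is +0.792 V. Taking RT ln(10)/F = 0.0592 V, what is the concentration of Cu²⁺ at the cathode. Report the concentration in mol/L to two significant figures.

Cu²⁺/Cu is the cathode, Fe²⁺/Fe the anode: E°cell = +0.80 V, n = 2.
Overall reaction: Cu²⁺(aq) + Fe(s) → Cu(s) + Fe²⁺(aq); Q = [Fe²⁺]^1/[Cu²⁺]^1.
From E = E° − (0.0592/n) log Q: log Q = (E° − E)·n/0.0592 = (+0.80 − (+0.792))·2/0.0592 = 0.2703.
So 1·log[Cu²⁺] = 1·log(0.3) − log Q = -0.5229 − (0.2703) = -0.7932; [Cu²⁺] = 10^(-0.7932) ≈ 0.16 M.

0.16 M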